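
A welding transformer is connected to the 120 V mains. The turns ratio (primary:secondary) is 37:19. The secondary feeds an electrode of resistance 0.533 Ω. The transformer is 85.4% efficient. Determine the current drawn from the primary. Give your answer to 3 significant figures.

V_s = 120 × 19/37 = 61.622 V.
I_s = V_s/R = 61.622/0.533 = 115.61 A.
P_out = V_s I_s = 61.622 × 115.61 = 7124.2 W.
P_in = P_out/η = 7124.2/0.854 = 8342.2 W.
I_p = P_in/V_p = 8342.2/120 = 69.5 A.

I_p ≈ 69.5 A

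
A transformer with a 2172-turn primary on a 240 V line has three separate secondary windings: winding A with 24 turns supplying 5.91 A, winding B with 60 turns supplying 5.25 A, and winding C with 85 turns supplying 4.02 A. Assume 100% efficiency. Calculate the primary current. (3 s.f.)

V_A = 240 × 24/2172 = 2.6519 V; V_B = 240 × 60/2172 = 6.6298 V; V_C = 240 × 85/2172 = 9.3923 V.
P_out = V_A I_A + V_B I_B + V_C I_C = 2.6519×5.91 + 6.6298×5.25 + 9.3923×4.02 = 15.673 + 34.807 + 37.757 = 88.236 W.
Ideal ⇒ P_in = P_out, so I_p = P_out/V_p = 88.236/240 = 0.368 A.

I_p ≈ 0.368 A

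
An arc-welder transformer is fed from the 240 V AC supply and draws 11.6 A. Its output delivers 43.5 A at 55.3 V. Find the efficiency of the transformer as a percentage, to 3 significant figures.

P_in = 240 × 11.6 = 2784.00 W.
P_out = 55.3 × 43.5 = 2405.55 W.
η = P_out/P_in = 2405.55/2784.00 = 0.864.

η ≈ 86.4%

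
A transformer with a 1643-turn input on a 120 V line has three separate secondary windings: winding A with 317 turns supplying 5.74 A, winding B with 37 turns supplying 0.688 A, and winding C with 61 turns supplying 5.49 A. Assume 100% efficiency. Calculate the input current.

V_A = 120 × 317/1643 = 23.153 V; V_B = 120 × 37/1643 = 2.7024 V; V_C = 120 × 61/1643 = 4.4553 V.
P_out = V_A I_A + V_B I_B + V_C I_C = 23.153×5.74 + 2.7024×0.688 + 4.4553×5.49 = 132.90 + 1.8592 + 24.459 = 159.22 W.
Ideal ⇒ P_in = P_out, so I_in = P_out/V_in = 159.22/120 = 1.33 A.

I_in ≈ 1.33 A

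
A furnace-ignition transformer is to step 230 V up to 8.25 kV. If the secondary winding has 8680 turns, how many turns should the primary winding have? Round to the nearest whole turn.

N_p = 242 turns

N_p/N_s = V_p/V_s, so N_p = 8680 × 230/8250 = 242.0 ≈ 242 turns.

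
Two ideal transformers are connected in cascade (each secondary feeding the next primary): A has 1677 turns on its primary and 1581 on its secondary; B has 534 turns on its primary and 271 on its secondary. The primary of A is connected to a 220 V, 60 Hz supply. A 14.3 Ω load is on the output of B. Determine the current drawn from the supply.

I_supply ≈ 3.52 A

Secondary of A: V = 220.00 × 1581/1677 = 207.41 V.
Secondary of B: V = 207.41 × 271/534 = 105.26 V.
I_load = 105.26/14.3 = 7.3606 A, so P_out = 105.26 × 7.3606 = 774.75 W.
All ideal ⇒ P_in = P_out, so I_supply = 774.75/220 = 3.52 A.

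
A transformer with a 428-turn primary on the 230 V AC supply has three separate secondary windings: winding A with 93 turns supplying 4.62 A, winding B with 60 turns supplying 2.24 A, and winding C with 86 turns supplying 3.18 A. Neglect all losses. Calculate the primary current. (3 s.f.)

I_p ≈ 1.96 A

V_A = 230 × 93/428 = 49.977 V; V_B = 230 × 60/428 = 32.243 V; V_C = 230 × 86/428 = 46.215 V.
P_out = V_A I_A + V_B I_B + V_C I_C = 49.977×4.62 + 32.243×2.24 + 46.215×3.18 = 230.89 + 72.224 + 146.96 = 450.08 W.
Ideal ⇒ P_in = P_out, so I_p = P_out/V_p = 450.08/230 = 1.96 A.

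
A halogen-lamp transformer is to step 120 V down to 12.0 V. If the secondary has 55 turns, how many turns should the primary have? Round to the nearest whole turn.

N_p/N_s = V_p/V_s, so N_p = 55 × 120/12.0 = 550.0 ≈ 550 turns.

N_p = 550 turns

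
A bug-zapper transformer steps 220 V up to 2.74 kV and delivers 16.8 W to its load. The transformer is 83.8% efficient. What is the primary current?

P_in = P_out/η = 16.8/0.838 = 20.048 W.
I_p = P_in/V_p = 20.048/220 = 0.0911 A.

I_p ≈ 0.0911 A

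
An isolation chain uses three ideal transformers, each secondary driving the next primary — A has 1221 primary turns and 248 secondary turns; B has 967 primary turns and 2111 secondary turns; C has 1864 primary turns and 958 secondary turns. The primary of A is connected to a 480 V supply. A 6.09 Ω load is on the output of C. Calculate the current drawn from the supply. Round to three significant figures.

I_supply ≈ 4.09 A

After A: V = 480.00 × 248/1221 = 97.494 V.
After B: V = 97.494 × 2111/967 = 212.83 V.
After C: V = 212.83 × 958/1864 = 109.39 V.
I_load = 109.39/6.09 = 17.961 A, so P_out = 109.39 × 17.961 = 1964.7 W.
All ideal ⇒ P_in = P_out, so I_supply = 1964.7/480 = 4.09 A.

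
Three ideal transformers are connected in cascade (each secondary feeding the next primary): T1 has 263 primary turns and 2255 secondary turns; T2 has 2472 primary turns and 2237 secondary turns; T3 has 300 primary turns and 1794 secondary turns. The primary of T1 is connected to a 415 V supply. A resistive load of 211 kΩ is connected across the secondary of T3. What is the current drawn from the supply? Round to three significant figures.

After T1: V = 415.00 × 2255/263 = 3558.3 V.
After T2: V = 3558.3 × 2237/2472 = 3220.0 V.
After T3: V = 3220.0 × 1794/300 = 19256 V.
I_load = 19256/211000 = 0.091259 A, so P_out = 19256 × 0.091259 = 1757.2 W.
All ideal ⇒ P_in = P_out, so I_supply = 1757.2/415 = 4.23 A.

I_supply ≈ 4.23 A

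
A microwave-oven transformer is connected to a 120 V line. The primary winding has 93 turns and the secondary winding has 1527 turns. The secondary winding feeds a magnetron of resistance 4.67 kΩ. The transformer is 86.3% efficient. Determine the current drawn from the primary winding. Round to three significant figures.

V_s = 120 × 1527/93 = 1970.3 V.
I_s = V_s/R = 1970.3/4670 = 0.42191 A.
P_out = V_s I_s = 1970.3 × 0.42191 = 831.30 W.
P_in = P_out/η = 831.30/0.863 = 963.27 W.
I_p = P_in/V_p = 963.27/120 = 8.03 A.

I_p ≈ 8.03 A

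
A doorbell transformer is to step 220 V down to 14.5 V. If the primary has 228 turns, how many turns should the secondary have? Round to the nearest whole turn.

N_s/N_p = V_s/V_p, so N_s = 228 × 14.5/220 = 15.0 ≈ 15 turns.

N_s = 15 turns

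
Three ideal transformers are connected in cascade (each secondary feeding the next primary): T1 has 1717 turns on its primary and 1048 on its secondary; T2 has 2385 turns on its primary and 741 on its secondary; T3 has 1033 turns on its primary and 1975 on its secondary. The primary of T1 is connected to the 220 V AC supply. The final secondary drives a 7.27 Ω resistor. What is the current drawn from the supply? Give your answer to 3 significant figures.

After T1: V = 220.00 × 1048/1717 = 134.28 V.
After T2: V = 134.28 × 741/2385 = 41.720 V.
After T3: V = 41.720 × 1975/1033 = 79.765 V.
I_load = 79.765/7.27 = 10.972 A, so P_out = 79.765 × 10.972 = 875.16 W.
All ideal ⇒ P_in = P_out, so I_supply = 875.16/220 = 3.98 A.

I_supply ≈ 3.98 A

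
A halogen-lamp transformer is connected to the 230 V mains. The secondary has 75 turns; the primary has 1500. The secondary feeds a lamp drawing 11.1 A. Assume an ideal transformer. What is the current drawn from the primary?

For an ideal transformer I_p N_p = I_s N_s, so I_p = 11.1 × 75/1500 = 0.555 A.

I_p ≈ 0.555 A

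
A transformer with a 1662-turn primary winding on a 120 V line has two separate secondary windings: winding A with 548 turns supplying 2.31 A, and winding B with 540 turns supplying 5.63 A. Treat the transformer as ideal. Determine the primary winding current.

I_p ≈ 2.59 A

V_A = 120 × 548/1662 = 39.567 V; V_B = 120 × 540/1662 = 38.989 V.
P_out = V_A I_A + V_B I_B = 39.567×2.31 + 38.989×5.63 = 91.399 + 219.51 = 310.91 W.
Ideal ⇒ P_in = P_out, so I_p = P_out/V_p = 310.91/120 = 2.59 A.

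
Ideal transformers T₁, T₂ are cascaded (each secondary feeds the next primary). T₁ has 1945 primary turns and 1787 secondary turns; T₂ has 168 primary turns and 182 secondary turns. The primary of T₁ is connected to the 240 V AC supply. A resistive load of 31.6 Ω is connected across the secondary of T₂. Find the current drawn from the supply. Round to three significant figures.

I_supply ≈ 7.52 A

Secondary of T₁: V = 240.00 × 1787/1945 = 220.50 V.
Secondary of T₂: V = 220.50 × 182/168 = 238.88 V.
I_load = 238.88/31.6 = 7.5595 A, so P_out = 238.88 × 7.5595 = 1805.8 W.
All ideal ⇒ P_in = P_out, so I_supply = 1805.8/240 = 7.52 A.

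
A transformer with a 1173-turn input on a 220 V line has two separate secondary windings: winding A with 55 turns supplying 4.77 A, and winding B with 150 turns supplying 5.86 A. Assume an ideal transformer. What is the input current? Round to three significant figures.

I_in ≈ 0.973 A

V_A = 220 × 55/1173 = 10.315 V; V_B = 220 × 150/1173 = 28.133 V.
P_out = V_A I_A + V_B I_B = 10.315×4.77 + 28.133×5.86 = 49.205 + 164.86 = 214.06 W.
Ideal ⇒ P_in = P_out, so I_in = P_out/V_in = 214.06/220 = 0.973 A.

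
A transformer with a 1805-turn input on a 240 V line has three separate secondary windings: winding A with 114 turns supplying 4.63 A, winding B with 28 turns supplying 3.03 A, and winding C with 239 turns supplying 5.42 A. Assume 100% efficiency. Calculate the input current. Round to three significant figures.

I_in ≈ 1.06 A

V_A = 240 × 114/1805 = 15.158 V; V_B = 240 × 28/1805 = 3.7230 V; V_C = 240 × 239/1805 = 31.778 V.
P_out = V_A I_A + V_B I_B + V_C I_C = 15.158×4.63 + 3.7230×3.03 + 31.778×5.42 = 70.181 + 11.281 + 172.24 = 253.70 W.
Ideal ⇒ P_in = P_out, so I_in = P_out/V_in = 253.70/240 = 1.06 A.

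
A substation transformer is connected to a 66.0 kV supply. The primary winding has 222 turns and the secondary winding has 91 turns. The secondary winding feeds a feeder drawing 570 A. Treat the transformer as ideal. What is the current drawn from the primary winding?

For an ideal transformer I_p N_p = I_s N_s, so I_p = 570 × 91/222 = 234 A.

I_p ≈ 234 A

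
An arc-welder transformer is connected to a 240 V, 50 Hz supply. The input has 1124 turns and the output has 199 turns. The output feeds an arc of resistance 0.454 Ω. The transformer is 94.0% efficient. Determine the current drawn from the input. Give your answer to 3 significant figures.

I_in ≈ 17.6 A

V_out = 240 × 199/1124 = 42.491 V.
I_out = V_out/R = 42.491/0.454 = 93.593 A.
P_out = V_out I_out = 42.491 × 93.593 = 3976.9 W.
P_in = P_out/η = 3976.9/0.940 = 4230.7 W.
I_in = P_in/V_in = 4230.7/240 = 17.6 A.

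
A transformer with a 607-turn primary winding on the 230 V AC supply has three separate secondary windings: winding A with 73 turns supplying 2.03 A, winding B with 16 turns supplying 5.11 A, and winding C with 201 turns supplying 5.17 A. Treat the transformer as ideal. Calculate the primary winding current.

V_A = 230 × 73/607 = 27.661 V; V_B = 230 × 16/607 = 6.0626 V; V_C = 230 × 201/607 = 76.161 V.
P_out = V_A I_A + V_B I_B + V_C I_C = 27.661×2.03 + 6.0626×5.11 + 76.161×5.17 = 56.151 + 30.980 + 393.75 = 480.89 W.
Ideal ⇒ P_in = P_out, so I_p = P_out/V_p = 480.89/230 = 2.09 A.

I_p ≈ 2.09 A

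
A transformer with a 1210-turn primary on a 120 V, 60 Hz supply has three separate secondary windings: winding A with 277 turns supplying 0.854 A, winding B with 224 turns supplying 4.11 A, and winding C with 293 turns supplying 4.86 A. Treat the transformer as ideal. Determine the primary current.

V_A = 120 × 277/1210 = 27.471 V; V_B = 120 × 224/1210 = 22.215 V; V_C = 120 × 293/1210 = 29.058 V.
P_out = V_A I_A + V_B I_B + V_C I_C = 27.471×0.854 + 22.215×4.11 + 29.058×4.86 = 23.460 + 91.303 + 141.22 = 255.98 W.
Ideal ⇒ P_in = P_out, so I_p = P_out/V_p = 255.98/120 = 2.13 A.

I_p ≈ 2.13 A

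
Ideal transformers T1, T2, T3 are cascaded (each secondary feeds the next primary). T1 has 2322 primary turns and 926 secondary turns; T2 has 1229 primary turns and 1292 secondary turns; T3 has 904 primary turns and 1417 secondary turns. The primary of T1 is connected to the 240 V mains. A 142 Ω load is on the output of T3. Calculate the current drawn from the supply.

I_supply ≈ 0.730 A

Secondary of T1: V = 240.00 × 926/2322 = 95.711 V.
Secondary of T2: V = 95.711 × 1292/1229 = 100.62 V.
Secondary of T3: V = 100.62 × 1417/904 = 157.71 V.
I_load = 157.71/142 = 1.1107 A, so P_out = 157.71 × 1.1107 = 175.17 W.
All ideal ⇒ P_in = P_out, so I_supply = 175.17/240 = 0.730 A.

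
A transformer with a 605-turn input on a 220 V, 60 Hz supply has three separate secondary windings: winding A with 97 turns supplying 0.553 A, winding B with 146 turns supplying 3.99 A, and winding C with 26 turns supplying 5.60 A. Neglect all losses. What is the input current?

I_in ≈ 1.29 A

V_A = 220 × 97/605 = 35.273 V; V_B = 220 × 146/605 = 53.091 V; V_C = 220 × 26/605 = 9.4545 V.
P_out = V_A I_A + V_B I_B + V_C I_C = 35.273×0.553 + 53.091×3.99 + 9.4545×5.60 = 19.506 + 211.83 + 52.945 = 284.28 W.
Ideal ⇒ P_in = P_out, so I_in = P_out/V_in = 284.28/220 = 1.29 A.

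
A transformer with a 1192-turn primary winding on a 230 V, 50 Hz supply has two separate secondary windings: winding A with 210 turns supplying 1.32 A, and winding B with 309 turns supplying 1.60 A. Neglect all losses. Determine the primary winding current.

I_p ≈ 0.647 A

V_A = 230 × 210/1192 = 40.520 V; V_B = 230 × 309/1192 = 59.622 V.
P_out = V_A I_A + V_B I_B = 40.520×1.32 + 59.622×1.60 = 53.487 + 95.396 = 148.88 W.
Ideal ⇒ P_in = P_out, so I_p = P_out/V_p = 148.88/230 = 0.647 A.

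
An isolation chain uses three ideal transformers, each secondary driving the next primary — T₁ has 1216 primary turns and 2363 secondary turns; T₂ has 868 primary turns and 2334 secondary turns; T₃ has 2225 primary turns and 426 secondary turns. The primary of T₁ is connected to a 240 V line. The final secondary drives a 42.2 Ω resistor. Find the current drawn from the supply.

I_supply ≈ 5.69 A

After T₁: V = 240.00 × 2363/1216 = 466.38 V.
After T₂: V = 466.38 × 2334/868 = 1254.1 V.
After T₃: V = 1254.1 × 426/2225 = 240.11 V.
I_load = 240.11/42.2 = 5.6897 A, so P_out = 240.11 × 5.6897 = 1366.1 W.
All ideal ⇒ P_in = P_out, so I_supply = 1366.1/240 = 5.69 A.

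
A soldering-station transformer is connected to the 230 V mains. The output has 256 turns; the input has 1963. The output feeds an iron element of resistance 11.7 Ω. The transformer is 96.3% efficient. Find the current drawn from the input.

V_out = 230 × 256/1963 = 29.995 V.
I_out = V_out/R = 29.995/11.7 = 2.5637 A.
P_out = V_out I_out = 29.995 × 2.5637 = 76.897 W.
P_in = P_out/η = 76.897/0.963 = 79.851 W.
I_in = P_in/V_in = 79.851/230 = 0.347 A.

I_in ≈ 0.347 A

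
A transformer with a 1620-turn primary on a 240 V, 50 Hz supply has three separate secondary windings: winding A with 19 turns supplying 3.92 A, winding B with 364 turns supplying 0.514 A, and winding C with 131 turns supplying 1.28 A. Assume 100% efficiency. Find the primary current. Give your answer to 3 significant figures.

V_A = 240 × 19/1620 = 2.8148 V; V_B = 240 × 364/1620 = 53.926 V; V_C = 240 × 131/1620 = 19.407 V.
P_out = V_A I_A + V_B I_B + V_C I_C = 2.8148×3.92 + 53.926×0.514 + 19.407×1.28 = 11.034 + 27.718 + 24.841 = 63.593 W.
Ideal ⇒ P_in = P_out, so I_p = P_out/V_p = 63.593/240 = 0.265 A.

I_p ≈ 0.265 A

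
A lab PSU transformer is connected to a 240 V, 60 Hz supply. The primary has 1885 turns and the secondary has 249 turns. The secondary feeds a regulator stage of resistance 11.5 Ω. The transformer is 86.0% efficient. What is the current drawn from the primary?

I_p ≈ 0.423 A

V_s = 240 × 249/1885 = 31.703 V.
I_s = V_s/R = 31.703/11.5 = 2.7568 A.
P_out = V_s I_s = 31.703 × 2.7568 = 87.398 W.
P_in = P_out/η = 87.398/0.860 = 101.63 W.
I_p = P_in/V_p = 101.63/240 = 0.423 A.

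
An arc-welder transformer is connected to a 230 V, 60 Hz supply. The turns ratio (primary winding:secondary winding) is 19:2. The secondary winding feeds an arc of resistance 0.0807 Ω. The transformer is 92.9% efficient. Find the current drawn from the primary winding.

V_s = 230 × 2/19 = 24.211 V.
I_s = V_s/R = 24.211/0.0807 = 300.01 A.
P_out = V_s I_s = 24.211 × 300.01 = 7263.3 W.
P_in = P_out/η = 7263.3/0.929 = 7818.4 W.
I_p = P_in/V_p = 7818.4/230 = 34.0 A.

I_p ≈ 34.0 A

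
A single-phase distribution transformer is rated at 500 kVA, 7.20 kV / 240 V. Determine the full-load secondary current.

I_s = S/V_s = 500000/240 = 2080 A.

I_s ≈ 2080 A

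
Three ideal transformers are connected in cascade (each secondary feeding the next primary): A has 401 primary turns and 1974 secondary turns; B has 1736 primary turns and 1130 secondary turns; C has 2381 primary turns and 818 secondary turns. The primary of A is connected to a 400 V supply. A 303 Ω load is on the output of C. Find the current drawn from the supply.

I_supply ≈ 1.60 A

Secondary of A: V = 400.00 × 1974/401 = 1969.1 V.
Secondary of B: V = 1969.1 × 1130/1736 = 1281.7 V.
Secondary of C: V = 1281.7 × 818/2381 = 440.34 V.
I_load = 440.34/303 = 1.4533 A, so P_out = 440.34 × 1.4533 = 639.92 W.
All ideal ⇒ P_in = P_out, so I_supply = 639.92/400 = 1.60 A.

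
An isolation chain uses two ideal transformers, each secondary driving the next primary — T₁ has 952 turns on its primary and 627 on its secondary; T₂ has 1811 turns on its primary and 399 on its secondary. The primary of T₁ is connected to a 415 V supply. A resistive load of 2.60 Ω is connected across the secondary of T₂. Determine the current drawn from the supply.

I_supply ≈ 3.36 A

After T₁: V = 415.00 × 627/952 = 273.32 V.
After T₂: V = 273.32 × 399/1811 = 60.219 V.
I_load = 60.219/2.60 = 23.161 A, so P_out = 60.219 × 23.161 = 1394.7 W.
All ideal ⇒ P_in = P_out, so I_supply = 1394.7/415 = 3.36 A.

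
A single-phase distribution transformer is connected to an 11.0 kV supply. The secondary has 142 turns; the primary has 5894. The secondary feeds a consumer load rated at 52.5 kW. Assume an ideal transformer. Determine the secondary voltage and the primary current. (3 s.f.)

V_s = V_p × N_s/N_p = 11000 × 142/5894 = 265.02 V.
I_s = P/V_s = 52500/265.02 = 198.10 A.
I_p = I_s × N_s/N_p = 198.10 × 142/5894 = 4.77 A.

V_s ≈ 265 V, I_p ≈ 4.77 A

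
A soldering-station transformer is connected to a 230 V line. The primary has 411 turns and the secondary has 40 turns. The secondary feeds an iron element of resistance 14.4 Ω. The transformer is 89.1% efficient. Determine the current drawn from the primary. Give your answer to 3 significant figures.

V_s = 230 × 40/411 = 22.384 V.
I_s = V_s/R = 22.384/14.4 = 1.5545 A.
P_out = V_s I_s = 22.384 × 1.5545 = 34.796 W.
P_in = P_out/η = 34.796/0.891 = 39.053 W.
I_p = P_in/V_p = 39.053/230 = 0.170 A.

I_p ≈ 0.170 A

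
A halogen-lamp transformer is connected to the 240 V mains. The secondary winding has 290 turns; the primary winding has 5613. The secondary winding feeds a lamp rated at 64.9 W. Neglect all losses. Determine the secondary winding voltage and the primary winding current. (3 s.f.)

V_s = V_p × N_s/N_p = 240 × 290/5613 = 12.400 V.
I_s = P/V_s = 64.9/12.400 = 5.2340 A.
I_p = I_s × N_s/N_p = 5.2340 × 290/5613 = 0.270 A.

V_s ≈ 12.4 V, I_p ≈ 0.270 A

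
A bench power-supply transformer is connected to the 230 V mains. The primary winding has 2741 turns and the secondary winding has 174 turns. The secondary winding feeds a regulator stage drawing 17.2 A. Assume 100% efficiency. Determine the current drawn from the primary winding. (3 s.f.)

For an ideal transformer I_p N_p = I_s N_s, so I_p = 17.2 × 174/2741 = 1.09 A.

I_p ≈ 1.09 A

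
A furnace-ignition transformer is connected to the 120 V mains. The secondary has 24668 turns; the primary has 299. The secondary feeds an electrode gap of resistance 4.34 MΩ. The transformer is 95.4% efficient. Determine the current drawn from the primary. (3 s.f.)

V_s = 120 × 24668/299 = 9900.2 V.
I_s = V_s/R = 9900.2/(4.34×10^6) = 0.0022812 A.
P_out = V_s I_s = 9900.2 × 0.0022812 = 22.584 W.
P_in = P_out/η = 22.584/0.954 = 23.673 W.
I_p = P_in/V_p = 23.673/120 = 0.197 A.

I_p ≈ 0.197 A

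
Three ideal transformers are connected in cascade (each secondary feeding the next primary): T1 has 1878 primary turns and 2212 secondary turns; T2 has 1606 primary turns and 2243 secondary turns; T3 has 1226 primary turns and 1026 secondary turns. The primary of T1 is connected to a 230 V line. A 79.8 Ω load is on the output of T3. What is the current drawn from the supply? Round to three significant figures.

After T1: V = 230.00 × 2212/1878 = 270.91 V.
After T2: V = 270.91 × 2243/1606 = 378.36 V.
After T3: V = 378.36 × 1026/1226 = 316.63 V.
I_load = 316.63/79.8 = 3.9678 A, so P_out = 316.63 × 3.9678 = 1256.4 W.
All ideal ⇒ P_in = P_out, so I_supply = 1256.4/230 = 5.46 A.

I_supply ≈ 5.46 A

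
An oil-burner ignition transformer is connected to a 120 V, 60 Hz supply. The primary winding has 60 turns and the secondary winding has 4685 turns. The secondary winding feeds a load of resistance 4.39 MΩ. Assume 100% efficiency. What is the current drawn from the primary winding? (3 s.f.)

V_s = V_p × N_s/N_p = 120 × 4685/60 = 9370.0 V.
I_s = V_s/R = 9370.0/(4.39×10^6) = 0.0021344 A.
For an ideal transformer I_p N_p = I_s N_s, so I_p = 0.0021344 × 4685/60 = 0.167 A.

I_p ≈ 0.167 A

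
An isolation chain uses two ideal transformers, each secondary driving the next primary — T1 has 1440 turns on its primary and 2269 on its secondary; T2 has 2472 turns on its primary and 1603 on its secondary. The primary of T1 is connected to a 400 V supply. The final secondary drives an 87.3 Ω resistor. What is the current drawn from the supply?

I_supply ≈ 4.78 A

After T1: V = 400.00 × 2269/1440 = 630.28 V.
After T2: V = 630.28 × 1603/2472 = 408.71 V.
I_load = 408.71/87.3 = 4.6817 A, so P_out = 408.71 × 4.6817 = 1913.5 W.
All ideal ⇒ P_in = P_out, so I_supply = 1913.5/400 = 4.78 A.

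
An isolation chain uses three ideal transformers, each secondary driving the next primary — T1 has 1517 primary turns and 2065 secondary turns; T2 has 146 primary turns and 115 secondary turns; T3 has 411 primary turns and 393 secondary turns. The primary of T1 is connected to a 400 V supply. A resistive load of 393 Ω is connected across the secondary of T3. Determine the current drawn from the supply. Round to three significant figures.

Secondary of T1: V = 400.00 × 2065/1517 = 544.50 V.
Secondary of T2: V = 544.50 × 115/146 = 428.88 V.
Secondary of T3: V = 428.88 × 393/411 = 410.10 V.
I_load = 410.10/393 = 1.0435 A, so P_out = 410.10 × 1.0435 = 427.94 W.
All ideal ⇒ P_in = P_out, so I_supply = 427.94/400 = 1.07 A.

I_supply ≈ 1.07 A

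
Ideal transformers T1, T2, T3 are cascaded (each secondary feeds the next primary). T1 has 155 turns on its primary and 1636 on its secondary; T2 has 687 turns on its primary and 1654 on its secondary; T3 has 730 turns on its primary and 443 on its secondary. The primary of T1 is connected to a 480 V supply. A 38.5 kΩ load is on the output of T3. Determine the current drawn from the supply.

Secondary of T1: V = 480.00 × 1636/155 = 5066.3 V.
Secondary of T2: V = 5066.3 × 1654/687 = 12198 V.
Secondary of T3: V = 12198 × 443/730 = 7402.1 V.
I_load = 7402.1/38500 = 0.19226 A, so P_out = 7402.1 × 0.19226 = 1423.1 W.
All ideal ⇒ P_in = P_out, so I_supply = 1423.1/480 = 2.96 A.

I_supply ≈ 2.96 A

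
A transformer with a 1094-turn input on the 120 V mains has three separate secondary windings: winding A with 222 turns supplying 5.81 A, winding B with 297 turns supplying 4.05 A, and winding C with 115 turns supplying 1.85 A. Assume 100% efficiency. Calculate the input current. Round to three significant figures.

I_in ≈ 2.47 A

V_A = 120 × 222/1094 = 24.351 V; V_B = 120 × 297/1094 = 32.578 V; V_C = 120 × 115/1094 = 12.614 V.
P_out = V_A I_A + V_B I_B + V_C I_C = 24.351×5.81 + 32.578×4.05 + 12.614×1.85 = 141.48 + 131.94 + 23.336 = 296.76 W.
Ideal ⇒ P_in = P_out, so I_in = P_out/V_in = 296.76/120 = 2.47 A.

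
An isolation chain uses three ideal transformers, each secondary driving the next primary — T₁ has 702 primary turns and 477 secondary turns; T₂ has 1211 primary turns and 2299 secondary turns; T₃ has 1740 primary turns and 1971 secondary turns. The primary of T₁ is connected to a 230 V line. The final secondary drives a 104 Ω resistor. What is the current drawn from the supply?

I_supply ≈ 4.72 A

Secondary of T₁: V = 230.00 × 477/702 = 156.28 V.
Secondary of T₂: V = 156.28 × 2299/1211 = 296.69 V.
Secondary of T₃: V = 296.69 × 1971/1740 = 336.08 V.
I_load = 336.08/104 = 3.2315 A, so P_out = 336.08 × 3.2315 = 1086.0 W.
All ideal ⇒ P_in = P_out, so I_supply = 1086.0/230 = 4.72 A.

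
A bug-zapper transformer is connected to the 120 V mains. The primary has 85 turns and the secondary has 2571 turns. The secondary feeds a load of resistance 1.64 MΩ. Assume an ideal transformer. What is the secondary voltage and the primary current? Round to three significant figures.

V_s ≈ 3630 V, I_p ≈ 0.0669 A

V_s = V_p × N_s/N_p = 120 × 2571/85 = 3629.6 V.
I_s = V_s/R = 3629.6/(1.64×10^6) = 0.0022132 A.
I_p = I_s × N_s/N_p = 0.0022132 × 2571/85 = 0.0669 A.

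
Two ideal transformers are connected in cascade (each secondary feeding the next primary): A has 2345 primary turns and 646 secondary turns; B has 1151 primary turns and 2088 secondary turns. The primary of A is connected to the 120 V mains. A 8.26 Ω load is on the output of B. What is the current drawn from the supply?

After A: V = 120.00 × 646/2345 = 33.058 V.
After B: V = 33.058 × 2088/1151 = 59.969 V.
I_load = 59.969/8.26 = 7.2602 A, so P_out = 59.969 × 7.2602 = 435.38 W.
All ideal ⇒ P_in = P_out, so I_supply = 435.38/120 = 3.63 A.

I_supply ≈ 3.63 A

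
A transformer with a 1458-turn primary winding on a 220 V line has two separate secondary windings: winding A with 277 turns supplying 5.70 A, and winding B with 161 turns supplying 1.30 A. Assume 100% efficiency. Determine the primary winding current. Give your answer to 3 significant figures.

V_A = 220 × 277/1458 = 41.797 V; V_B = 220 × 161/1458 = 24.294 V.
P_out = V_A I_A + V_B I_B = 41.797×5.70 + 24.294×1.30 = 238.24 + 31.582 = 269.82 W.
Ideal ⇒ P_in = P_out, so I_p = P_out/V_p = 269.82/220 = 1.23 A.

I_p ≈ 1.23 A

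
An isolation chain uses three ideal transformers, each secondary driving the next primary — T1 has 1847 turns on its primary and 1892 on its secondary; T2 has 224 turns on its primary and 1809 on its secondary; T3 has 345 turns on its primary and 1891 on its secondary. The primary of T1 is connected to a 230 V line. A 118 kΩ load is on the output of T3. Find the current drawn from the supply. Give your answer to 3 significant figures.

Secondary of T1: V = 230.00 × 1892/1847 = 235.60 V.
Secondary of T2: V = 235.60 × 1809/224 = 1902.7 V.
Secondary of T3: V = 1902.7 × 1891/345 = 10429 V.
I_load = 10429/118000 = 0.088382 A, so P_out = 10429 × 0.088382 = 921.74 W.
All ideal ⇒ P_in = P_out, so I_supply = 921.74/230 = 4.01 A.

I_supply ≈ 4.01 A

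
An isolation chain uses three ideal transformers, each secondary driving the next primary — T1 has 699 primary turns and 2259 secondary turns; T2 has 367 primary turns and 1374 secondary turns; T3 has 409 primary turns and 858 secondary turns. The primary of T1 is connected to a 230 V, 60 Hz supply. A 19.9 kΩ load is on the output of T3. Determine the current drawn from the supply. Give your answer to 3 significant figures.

I_supply ≈ 7.45 A

Secondary of T1: V = 230.00 × 2259/699 = 743.30 V.
Secondary of T2: V = 743.30 × 1374/367 = 2782.8 V.
Secondary of T3: V = 2782.8 × 858/409 = 5837.8 V.
I_load = 5837.8/19900 = 0.29336 A, so P_out = 5837.8 × 0.29336 = 1712.6 W.
All ideal ⇒ P_in = P_out, so I_supply = 1712.6/230 = 7.45 A.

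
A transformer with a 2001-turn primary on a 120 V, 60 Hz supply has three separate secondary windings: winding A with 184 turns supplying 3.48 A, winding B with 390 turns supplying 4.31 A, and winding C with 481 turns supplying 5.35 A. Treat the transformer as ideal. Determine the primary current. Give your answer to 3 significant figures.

V_A = 120 × 184/2001 = 11.034 V; V_B = 120 × 390/2001 = 23.388 V; V_C = 120 × 481/2001 = 28.846 V.
P_out = V_A I_A + V_B I_B + V_C I_C = 11.034×3.48 + 23.388×4.31 + 28.846×5.35 = 38.400 + 100.80 + 154.32 = 293.53 W.
Ideal ⇒ P_in = P_out, so I_p = P_out/V_p = 293.53/120 = 2.45 A.

I_p ≈ 2.45 A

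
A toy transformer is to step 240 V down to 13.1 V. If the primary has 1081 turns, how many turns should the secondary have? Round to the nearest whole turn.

N_s/N_p = V_s/V_p, so N_s = 1081 × 13.1/240 = 59.0 ≈ 59 turns.

N_s = 59 turns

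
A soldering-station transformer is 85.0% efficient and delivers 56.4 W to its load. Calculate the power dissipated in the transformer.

P_loss ≈ 9.95 W

P_in = P_out/η = 56.4/0.850 = 66.3529 W.
P_loss = P_in − P_out = 66.3529 − 56.4 = 9.95 W.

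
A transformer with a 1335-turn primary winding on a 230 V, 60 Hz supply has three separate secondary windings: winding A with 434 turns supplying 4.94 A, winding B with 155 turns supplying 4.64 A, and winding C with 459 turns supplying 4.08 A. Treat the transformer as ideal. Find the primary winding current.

I_p ≈ 3.55 A

V_A = 230 × 434/1335 = 74.772 V; V_B = 230 × 155/1335 = 26.704 V; V_C = 230 × 459/1335 = 79.079 V.
P_out = V_A I_A + V_B I_B + V_C I_C = 74.772×4.94 + 26.704×4.64 + 79.079×4.08 = 369.37 + 123.91 + 322.64 = 815.92 W.
Ideal ⇒ P_in = P_out, so I_p = P_out/V_p = 815.92/230 = 3.55 A.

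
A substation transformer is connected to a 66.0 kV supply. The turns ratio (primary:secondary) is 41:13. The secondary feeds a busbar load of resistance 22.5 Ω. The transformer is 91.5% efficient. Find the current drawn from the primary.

I_p ≈ 322 A

V_s = 66000 × 13/41 = 20927 V.
I_s = V_s/R = 20927/22.5 = 930.08 A.
P_out = V_s I_s = 20927 × 930.08 = 1.9464×10^7 W.
P_in = P_out/η = 1.9464×10^7/0.915 = 2.1272×10^7 W.
I_p = P_in/V_p = 2.1272×10^7/66000 = 322 A.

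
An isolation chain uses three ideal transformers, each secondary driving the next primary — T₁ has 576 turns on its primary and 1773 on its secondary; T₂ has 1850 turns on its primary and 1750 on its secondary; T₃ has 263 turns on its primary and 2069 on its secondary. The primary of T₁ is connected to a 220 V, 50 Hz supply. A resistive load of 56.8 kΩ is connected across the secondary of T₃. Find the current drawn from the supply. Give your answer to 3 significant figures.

Secondary of T₁: V = 220.00 × 1773/576 = 677.19 V.
Secondary of T₂: V = 677.19 × 1750/1850 = 640.58 V.
Secondary of T₃: V = 640.58 × 2069/263 = 5039.4 V.
I_load = 5039.4/56800 = 0.088722 A, so P_out = 5039.4 × 0.088722 = 447.11 W.
All ideal ⇒ P_in = P_out, so I_supply = 447.11/220 = 2.03 A.

I_supply ≈ 2.03 A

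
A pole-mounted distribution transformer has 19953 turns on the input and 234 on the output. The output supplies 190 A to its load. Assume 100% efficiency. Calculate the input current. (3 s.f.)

For an ideal transformer I_in/I_out = N_out/N_in, so I_in = 190 × 234/19953 = 2.23 A.

I_in ≈ 2.23 A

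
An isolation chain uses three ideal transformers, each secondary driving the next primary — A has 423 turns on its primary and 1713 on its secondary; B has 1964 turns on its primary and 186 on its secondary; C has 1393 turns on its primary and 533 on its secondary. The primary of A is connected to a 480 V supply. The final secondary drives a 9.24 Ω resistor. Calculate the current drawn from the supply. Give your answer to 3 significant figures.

Secondary of A: V = 480.00 × 1713/423 = 1943.8 V.
Secondary of B: V = 1943.8 × 186/1964 = 184.09 V.
Secondary of C: V = 184.09 × 533/1393 = 70.438 V.
I_load = 70.438/9.24 = 7.6231 A, so P_out = 70.438 × 7.6231 = 536.96 W.
All ideal ⇒ P_in = P_out, so I_supply = 536.96/480 = 1.12 A.

I_supply ≈ 1.12 A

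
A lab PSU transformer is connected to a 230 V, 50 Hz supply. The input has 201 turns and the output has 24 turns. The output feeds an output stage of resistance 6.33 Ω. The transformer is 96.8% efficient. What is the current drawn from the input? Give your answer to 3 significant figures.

V_out = 230 × 24/201 = 27.463 V.
I_out = V_out/R = 27.463/6.33 = 4.3385 A.
P_out = V_out I_out = 27.463 × 4.3385 = 119.15 W.
P_in = P_out/η = 119.15/0.968 = 123.09 W.
I_in = P_in/V_in = 123.09/230 = 0.535 A.

I_in ≈ 0.535 A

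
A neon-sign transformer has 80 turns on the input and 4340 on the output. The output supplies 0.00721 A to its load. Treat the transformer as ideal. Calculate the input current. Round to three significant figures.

I_in ≈ 0.391 A

For an ideal transformer I_in/I_out = N_out/N_in, so I_in = 0.00721 × 4340/80 = 0.391 A.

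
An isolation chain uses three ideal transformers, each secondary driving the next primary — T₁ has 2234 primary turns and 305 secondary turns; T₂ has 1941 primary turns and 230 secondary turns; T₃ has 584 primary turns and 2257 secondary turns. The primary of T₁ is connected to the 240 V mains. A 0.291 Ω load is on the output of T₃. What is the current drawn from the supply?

I_supply ≈ 3.22 A

After T₁: V = 240.00 × 305/2234 = 32.766 V.
After T₂: V = 32.766 × 230/1941 = 3.8827 V.
After T₃: V = 3.8827 × 2257/584 = 15.005 V.
I_load = 15.005/0.291 = 51.565 A, so P_out = 15.005 × 51.565 = 773.76 W.
All ideal ⇒ P_in = P_out, so I_supply = 773.76/240 = 3.22 A.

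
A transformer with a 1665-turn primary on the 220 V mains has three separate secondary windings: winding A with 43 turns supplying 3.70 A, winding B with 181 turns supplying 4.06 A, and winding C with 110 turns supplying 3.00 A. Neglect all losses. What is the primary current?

V_A = 220 × 43/1665 = 5.6817 V; V_B = 220 × 181/1665 = 23.916 V; V_C = 220 × 110/1665 = 14.535 V.
P_out = V_A I_A + V_B I_B + V_C I_C = 5.6817×3.70 + 23.916×4.06 + 14.535×3.00 = 21.022 + 97.099 + 43.604 = 161.72 W.
Ideal ⇒ P_in = P_out, so I_p = P_out/V_p = 161.72/220 = 0.735 A.

I_p ≈ 0.735 A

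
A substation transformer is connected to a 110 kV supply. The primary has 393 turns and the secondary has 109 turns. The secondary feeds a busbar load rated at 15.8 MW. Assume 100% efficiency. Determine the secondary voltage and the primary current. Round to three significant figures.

V_s = V_p × N_s/N_p = 110000 × 109/393 = 30509 V.
I_s = P/V_s = 1.58×10^7/30509 = 517.88 A.
I_p = I_s × N_s/N_p = 517.88 × 109/393 = 144 A.

V_s ≈ 30500 V, I_p ≈ 144 A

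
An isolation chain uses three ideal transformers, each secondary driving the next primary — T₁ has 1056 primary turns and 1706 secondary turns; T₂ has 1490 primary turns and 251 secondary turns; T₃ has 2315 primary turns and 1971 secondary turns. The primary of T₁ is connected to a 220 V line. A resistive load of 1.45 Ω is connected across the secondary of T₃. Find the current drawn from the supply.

I_supply ≈ 8.15 A

Secondary of T₁: V = 220.00 × 1706/1056 = 355.42 V.
Secondary of T₂: V = 355.42 × 251/1490 = 59.872 V.
Secondary of T₃: V = 59.872 × 1971/2315 = 50.975 V.
I_load = 50.975/1.45 = 35.155 A, so P_out = 50.975 × 35.155 = 1792.1 W.
All ideal ⇒ P_in = P_out, so I_supply = 1792.1/220 = 8.15 A.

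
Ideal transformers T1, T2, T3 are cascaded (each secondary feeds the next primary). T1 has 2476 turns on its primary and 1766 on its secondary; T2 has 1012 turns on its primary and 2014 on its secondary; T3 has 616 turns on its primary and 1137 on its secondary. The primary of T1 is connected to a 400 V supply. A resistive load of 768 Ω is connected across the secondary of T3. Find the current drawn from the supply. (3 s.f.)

I_supply ≈ 3.58 A

Secondary of T1: V = 400.00 × 1766/2476 = 285.30 V.
Secondary of T2: V = 285.30 × 2014/1012 = 567.78 V.
Secondary of T3: V = 567.78 × 1137/616 = 1048.0 V.
I_load = 1048.0/768 = 1.3646 A, so P_out = 1048.0 × 1.3646 = 1430.1 W.
All ideal ⇒ P_in = P_out, so I_supply = 1430.1/400 = 3.58 A.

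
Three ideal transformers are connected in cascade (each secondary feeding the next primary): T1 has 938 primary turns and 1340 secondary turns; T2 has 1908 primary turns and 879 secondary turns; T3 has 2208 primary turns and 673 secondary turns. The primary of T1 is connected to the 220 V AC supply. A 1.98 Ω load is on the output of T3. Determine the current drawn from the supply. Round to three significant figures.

After T1: V = 220.00 × 1340/938 = 314.29 V.
After T2: V = 314.29 × 879/1908 = 144.79 V.
After T3: V = 144.79 × 673/2208 = 44.132 V.
I_load = 44.132/1.98 = 22.289 A, so P_out = 44.132 × 22.289 = 983.64 W.
All ideal ⇒ P_in = P_out, so I_supply = 983.64/220 = 4.47 A.

I_supply ≈ 4.47 A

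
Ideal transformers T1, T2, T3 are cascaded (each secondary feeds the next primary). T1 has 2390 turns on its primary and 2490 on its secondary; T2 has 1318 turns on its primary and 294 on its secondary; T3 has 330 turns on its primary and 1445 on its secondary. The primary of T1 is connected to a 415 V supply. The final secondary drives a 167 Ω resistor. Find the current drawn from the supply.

Secondary of T1: V = 415.00 × 2490/2390 = 432.36 V.
Secondary of T2: V = 432.36 × 294/1318 = 96.445 V.
Secondary of T3: V = 96.445 × 1445/330 = 422.31 V.
I_load = 422.31/167 = 2.5288 A, so P_out = 422.31 × 2.5288 = 1068.0 W.
All ideal ⇒ P_in = P_out, so I_supply = 1068.0/415 = 2.57 A.

I_supply ≈ 2.57 A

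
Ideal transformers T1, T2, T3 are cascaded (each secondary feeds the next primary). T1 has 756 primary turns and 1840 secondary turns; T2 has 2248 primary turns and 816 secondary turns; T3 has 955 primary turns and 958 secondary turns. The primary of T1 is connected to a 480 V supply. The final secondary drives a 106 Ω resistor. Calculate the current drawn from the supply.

I_supply ≈ 3.56 A

Secondary of T1: V = 480.00 × 1840/756 = 1168.3 V.
Secondary of T2: V = 1168.3 × 816/2248 = 424.06 V.
Secondary of T3: V = 424.06 × 958/955 = 425.40 V.
I_load = 425.40/106 = 4.0132 A, so P_out = 425.40 × 4.0132 = 1707.2 W.
All ideal ⇒ P_in = P_out, so I_supply = 1707.2/480 = 3.56 A.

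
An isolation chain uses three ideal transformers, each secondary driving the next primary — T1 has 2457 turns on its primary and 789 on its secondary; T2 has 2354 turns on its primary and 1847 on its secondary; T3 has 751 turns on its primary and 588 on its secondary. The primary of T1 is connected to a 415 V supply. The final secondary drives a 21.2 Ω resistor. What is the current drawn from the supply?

Secondary of T1: V = 415.00 × 789/2457 = 133.27 V.
Secondary of T2: V = 133.27 × 1847/2354 = 104.56 V.
Secondary of T3: V = 104.56 × 588/751 = 81.869 V.
I_load = 81.869/21.2 = 3.8617 A, so P_out = 81.869 × 3.8617 = 316.15 W.
All ideal ⇒ P_in = P_out, so I_supply = 316.15/415 = 0.762 A.

I_supply ≈ 0.762 A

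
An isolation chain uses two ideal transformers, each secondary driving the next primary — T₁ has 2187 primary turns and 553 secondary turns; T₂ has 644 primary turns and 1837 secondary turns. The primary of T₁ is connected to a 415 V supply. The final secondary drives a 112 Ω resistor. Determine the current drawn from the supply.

Secondary of T₁: V = 415.00 × 553/2187 = 104.94 V.
Secondary of T₂: V = 104.94 × 1837/644 = 299.33 V.
I_load = 299.33/112 = 2.6726 A, so P_out = 299.33 × 2.6726 = 799.98 W.
All ideal ⇒ P_in = P_out, so I_supply = 799.98/415 = 1.93 A.

I_supply ≈ 1.93 A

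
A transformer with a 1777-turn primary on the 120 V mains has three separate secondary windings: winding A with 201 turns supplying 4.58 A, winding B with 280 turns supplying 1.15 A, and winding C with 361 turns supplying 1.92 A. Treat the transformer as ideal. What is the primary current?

V_A = 120 × 201/1777 = 13.573 V; V_B = 120 × 280/1777 = 18.908 V; V_C = 120 × 361/1777 = 24.378 V.
P_out = V_A I_A + V_B I_B + V_C I_C = 13.573×4.58 + 18.908×1.15 + 24.378×1.92 = 62.166 + 21.745 + 46.806 = 130.72 W.
Ideal ⇒ P_in = P_out, so I_p = P_out/V_p = 130.72/120 = 1.09 A.

I_p ≈ 1.09 A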